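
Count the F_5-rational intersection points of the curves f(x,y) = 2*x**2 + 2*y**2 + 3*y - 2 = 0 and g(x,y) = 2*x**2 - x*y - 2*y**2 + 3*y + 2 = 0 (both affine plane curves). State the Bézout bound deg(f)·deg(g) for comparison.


Common zeros: ∅; count = 0; Bézout bound = 4.

deg(f) = 2, deg(g) = 2, so Bézout bound = 4.
Scan x ∈ F_5. For each x, list the y ∈ F_5 with f(x, y) ≡ 0 and those with g(x, y) ≡ 0 (mod 5); the common zeros in that column are the intersection.
  x = 0: f ≡ 0 at y ∈ {3}; g ≡ 0 at y ∈ {2}; common: ∅.
  x = 1: f ≡ 0 at y ∈ {0, 1}; g ≡ 0 at y ∈ {2, 4}; common: ∅.
  x = 2: f ≡ 0 at y ∈ {2, 4}; g ≡ 0 at y ∈ {0, 3}; common: ∅.
  x = 3: f ≡ 0 at y ∈ {2, 4}; g ≡ 0 at y ∈ {0}; common: ∅.
  x = 4: f ≡ 0 at y ∈ {0, 1}; g ≡ 0 at y ∈ ∅; common: ∅.
Collecting: common zeros = ∅, so the count is 0.
Comparison with the Bézout bound: 0 ≤ 4 = deg(f)·deg(g), as expected for curves with no common component (the affine F_5-count falls short of the bound because intersections may lie at infinity, over extension fields, or carry multiplicity).


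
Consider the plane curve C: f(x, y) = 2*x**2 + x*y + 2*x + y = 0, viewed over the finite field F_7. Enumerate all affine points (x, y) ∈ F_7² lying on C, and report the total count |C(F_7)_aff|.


Affine F_7-points: {(0, 0), (1, 5), (2, 3), (3, 1), (4, 6), (5, 4), (6, 0), (6, 1), (6, 2), (6, 3), (6, 4), (6, 5), (6, 6)}; count = 13.

For each of the 49 pairs (x, y) ∈ F_7², evaluate f(x, y) mod 7. Record the zeros.
  x = 0: [0↦0, 1↦1, 2↦2, 3↦3, 4↦4, 5↦5, 6↦6]  zeros at y ∈ {0}
  x = 1: [0↦4, 1↦6, 2↦1, 3↦3, 4↦5, 5↦0, 6↦2]  zeros at y ∈ {5}
  x = 2: [0↦5, 1↦1, 2↦4, 3↦0, 4↦3, 5↦6, 6↦2]  zeros at y ∈ {3}
  x = 3: [0↦3, 1↦0, 2↦4, 3↦1, 4↦5, 5↦2, 6↦6]  zeros at y ∈ {1}
  x = 4: [0↦5, 1↦3, 2↦1, 3↦6, 4↦4, 5↦2, 6↦0]  zeros at y ∈ {6}
  x = 5: [0↦4, 1↦3, 2↦2, 3↦1, 4↦0, 5↦6, 6↦5]  zeros at y ∈ {4}
  x = 6: [0↦0, 1↦0, 2↦0, 3↦0, 4↦0, 5↦0, 6↦0]  zeros at y ∈ {0, 1, 2, 3, 4, 5, 6}
Collecting zeros: affine points = {(0, 0), (1, 5), (2, 3), (3, 1), (4, 6), (5, 4), (6, 0), (6, 1), (6, 2), (6, 3), (6, 4), (6, 5), (6, 6)}.
Total count |C(F_7)_aff| = 13.


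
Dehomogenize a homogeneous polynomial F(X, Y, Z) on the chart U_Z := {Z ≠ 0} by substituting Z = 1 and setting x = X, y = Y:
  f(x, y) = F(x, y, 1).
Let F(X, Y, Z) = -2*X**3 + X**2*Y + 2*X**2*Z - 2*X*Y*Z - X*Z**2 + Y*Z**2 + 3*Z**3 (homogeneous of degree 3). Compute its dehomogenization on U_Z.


f(x, y) = -2*x**3 + x**2*y + 2*x**2 - 2*x*y - x + y + 3

On U_Z we set Z = 1. Each monomial c·X^i·Y^j·Z^k in F becomes c·x^i·y^j·1^k = c·x^i·y^j.
Substituting Z = 1: F(X, Y, 1) = -2*x**3 + x**2*y + 2*x**2 - 2*x*y - x + y + 3.
Note: deg(f) ≤ deg(F) = 3; strict inequality happens when F is divisible by Z (lost terms).


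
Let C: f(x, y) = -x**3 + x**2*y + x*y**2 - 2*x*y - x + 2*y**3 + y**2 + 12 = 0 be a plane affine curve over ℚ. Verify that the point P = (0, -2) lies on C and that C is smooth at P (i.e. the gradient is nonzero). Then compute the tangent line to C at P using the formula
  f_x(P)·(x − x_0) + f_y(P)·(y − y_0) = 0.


Tangent line at P: 7*x + 20*y + 40 = 0.

Step 1: f(0, -2) = 0, so P lies on C.
Step 2: partial derivatives
  f_x(x, y) = -3*x**2 + 2*x*y + y**2 - 2*y - 1, f_y(x, y) = x**2 + 2*x*y - 2*x + 6*y**2 + 2*y.
  f_x(P) = 7, f_y(P) = 20 (gradient nonzero, so P is smooth).
Step 3: tangent line at P: 7·(x − 0) + 20·(y − -2) = 0.
Expanding: 7*x + 20*y + 40 = 0.


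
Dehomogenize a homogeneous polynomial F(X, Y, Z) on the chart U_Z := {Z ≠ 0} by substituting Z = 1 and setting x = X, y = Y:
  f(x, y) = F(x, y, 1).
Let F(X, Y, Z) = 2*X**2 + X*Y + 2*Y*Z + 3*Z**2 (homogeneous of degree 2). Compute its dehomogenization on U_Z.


f(x, y) = 2*x**2 + x*y + 2*y + 3

On U_Z we set Z = 1. Each monomial c·X^i·Y^j·Z^k in F becomes c·x^i·y^j·1^k = c·x^i·y^j.
Substituting Z = 1: F(X, Y, 1) = 2*x**2 + x*y + 2*y + 3.
Note: deg(f) ≤ deg(F) = 2; strict inequality happens when F is divisible by Z (lost terms).


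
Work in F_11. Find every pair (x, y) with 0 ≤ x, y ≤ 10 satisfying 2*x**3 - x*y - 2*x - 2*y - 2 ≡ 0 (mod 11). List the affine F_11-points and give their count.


Affine F_11-points: {(0, 10), (1, 3), (2, 8), (3, 7), (4, 5), (5, 1), (6, 0), (7, 6), (8, 6), (10, 9)}; count = 10.

For each of the 121 pairs (x, y) ∈ F_11², evaluate f(x, y) mod 11. Record the zeros.
  x = 0: [0↦9, 1↦7, 2↦5, 3↦3, 4↦1, 5↦10, 6↦8, 7↦6, 8↦4, 9↦2, 10↦0]  zeros at y ∈ {10}
  x = 1: [0↦9, 1↦6, 2↦3, 3↦0, 4↦8, 5↦5, 6↦2, 7↦10, 8↦7, 9↦4, 10↦1]  zeros at y ∈ {3}
  x = 2: [0↦10, 1↦6, 2↦2, 3↦9, 4↦5, 5↦1, 6↦8, 7↦4, 8↦0, 9↦7, 10↦3]  zeros at y ∈ {8}
  x = 3: [0↦2, 1↦8, 2↦3, 3↦9, 4↦4, 5↦10, 6↦5, 7↦0, 8↦6, 9↦1, 10↦7]  zeros at y ∈ {7}
  x = 4: [0↦8, 1↦2, 2↦7, 3↦1, 4↦6, 5↦0, 6↦5, 7↦10, 8↦4, 9↦9, 10↦3]  zeros at y ∈ {5}
  x = 5: [0↦7, 1↦0, 2↦4, 3↦8, 4↦1, 5↦5, 6↦9, 7↦2, 8↦6, 9↦10, 10↦3]  zeros at y ∈ {1}
  x = 6: [0↦0, 1↦3, 2↦6, 3↦9, 4↦1, 5↦4, 6↦7, 7↦10, 8↦2, 9↦5, 10↦8]  zeros at y ∈ {0}
  x = 7: [0↦10, 1↦1, 2↦3, 3↦5, 4↦7, 5↦9, 6↦0, 7↦2, 8↦4, 9↦6, 10↦8]  zeros at y ∈ {6}
  x = 8: [0↦5, 1↦6, 2↦7, 3↦8, 4↦9, 5↦10, 6↦0, 7↦1, 8↦2, 9↦3, 10↦4]  zeros at y ∈ {6}
  x = 9: [0↦8, 1↦8, 2↦8, 3↦8, 4↦8, 5↦8, 6↦8, 7↦8, 8↦8, 9↦8, 10↦8]  zeros at y ∈ ∅
  x = 10: [0↦9, 1↦8, 2↦7, 3↦6, 4↦5, 5↦4, 6↦3, 7↦2, 8↦1, 9↦0, 10↦10]  zeros at y ∈ {9}
Collecting zeros: affine points = {(0, 10), (1, 3), (2, 8), (3, 7), (4, 5), (5, 1), (6, 0), (7, 6), (8, 6), (10, 9)}.
Total count |C(F_11)_aff| = 10.


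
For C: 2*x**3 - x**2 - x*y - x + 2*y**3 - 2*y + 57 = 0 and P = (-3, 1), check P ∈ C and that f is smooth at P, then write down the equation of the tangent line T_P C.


Tangent line at P: 58*x + 7*y + 167 = 0.

Step 1: f(-3, 1) = 0, so P lies on C.
Step 2: partial derivatives
  f_x(x, y) = 6*x**2 - 2*x - y - 1, f_y(x, y) = -x + 6*y**2 - 2.
  f_x(P) = 58, f_y(P) = 7 (gradient nonzero, so P is smooth).
Step 3: tangent line at P: 58·(x − -3) + 7·(y − 1) = 0.
Expanding: 58*x + 7*y + 167 = 0.


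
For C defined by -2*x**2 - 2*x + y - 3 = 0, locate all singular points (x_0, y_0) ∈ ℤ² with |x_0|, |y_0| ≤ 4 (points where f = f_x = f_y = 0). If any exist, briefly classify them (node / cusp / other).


No singular points in the scanned grid; C is smooth there.

Compute partial derivatives:
  f_x = -4*x - 2.
  f_y = 1.
f_y = 1 is a nonzero constant, so f_y never vanishes: no point (x, y) can satisfy f = f_x = f_y = 0. In particular no (x, y) ∈ {−4, ..., 4}² is singular; the curve is smooth.


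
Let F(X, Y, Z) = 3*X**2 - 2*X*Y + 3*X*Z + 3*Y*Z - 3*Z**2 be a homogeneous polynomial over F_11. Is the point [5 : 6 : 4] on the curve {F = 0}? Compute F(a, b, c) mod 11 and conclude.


F(5,6,4) ≡ 0 (mod 11); P is on the curve.

Evaluate F(5, 6, 4) term-by-term (mod 11).
  3*X**2 ↦ 3·25·1·1 = 75
  -2*X*Y ↦ -2·5·6·1 = -60
  3*X*Z ↦ 3·5·1·4 = 60
  3*Y*Z ↦ 3·1·6·4 = 72
  -3*Z**2 ↦ -3·1·1·16 = -48
Sum: F(5, 6, 4) = (75) + (-60) + (60) + (72) + (-48) = 99.
Reducing mod 11: 99 ≡ 0 (mod 11).
Since F(a, b, c) ≡ 0 (mod 11), P lies on the curve.


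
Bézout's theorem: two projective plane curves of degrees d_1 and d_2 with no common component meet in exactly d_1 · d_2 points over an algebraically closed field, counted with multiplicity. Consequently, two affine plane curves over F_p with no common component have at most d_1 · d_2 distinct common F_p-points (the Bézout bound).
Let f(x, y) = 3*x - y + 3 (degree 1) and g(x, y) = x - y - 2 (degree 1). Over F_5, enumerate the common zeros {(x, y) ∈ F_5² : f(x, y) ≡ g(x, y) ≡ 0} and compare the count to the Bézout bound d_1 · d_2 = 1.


Common zeros: {(0, 3)}; count = 1; Bézout bound = 1.

deg(f) = 1, deg(g) = 1, so Bézout bound = 1.
Scan x ∈ F_5. For each x, list the y ∈ F_5 with f(x, y) ≡ 0 and those with g(x, y) ≡ 0 (mod 5); the common zeros in that column are the intersection.
  x = 0: f ≡ 0 at y ∈ {3}; g ≡ 0 at y ∈ {3}; common: {3}.
  x = 1: f ≡ 0 at y ∈ {1}; g ≡ 0 at y ∈ {4}; common: ∅.
  x = 2: f ≡ 0 at y ∈ {4}; g ≡ 0 at y ∈ {0}; common: ∅.
  x = 3: f ≡ 0 at y ∈ {2}; g ≡ 0 at y ∈ {1}; common: ∅.
  x = 4: f ≡ 0 at y ∈ {0}; g ≡ 0 at y ∈ {2}; common: ∅.
Collecting: common zeros = {(0, 3)}, so the count is 1.
Comparison with the Bézout bound: 1 ≤ 1 = deg(f)·deg(g), as expected for curves with no common component (the bound is attained).


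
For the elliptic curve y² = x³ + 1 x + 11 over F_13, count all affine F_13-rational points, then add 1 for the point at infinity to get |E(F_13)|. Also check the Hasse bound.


Affine points = {(1, 0), (4, 1), (4, 12), (6, 5), (6, 8), (7, 6), (7, 7), (11, 1), (11, 12), (12, 3), (12, 10)}; affine count = 11; |E(F_13)| = 12.

Discriminant check: Δ ∝ 4a³ + 27b² = 4·1³ + 27·11² = 4·1 + 27·121 ≡ 8 (mod 13). Nonzero ⇒ E is nonsingular.
For each x ∈ F_13, compute rhs = x³ + 1·x + 11 mod 13, then count y ∈ F_13 with y² ≡ rhs.
  x = 0: rhs = 11, matching y values: none (0 points).
  x = 1: rhs = 0, matching y values: 0 (1 points).
  x = 2: rhs = 8, matching y values: none (0 points).
  x = 3: rhs = 2, matching y values: none (0 points).
  x = 4: rhs = 1, matching y values: 1, 12 (2 points).
  x = 5: rhs = 11, matching y values: none (0 points).
  x = 6: rhs = 12, matching y values: 5, 8 (2 points).
  x = 7: rhs = 10, matching y values: 6, 7 (2 points).
  x = 8: rhs = 11, matching y values: none (0 points).
  x = 9: rhs = 8, matching y values: none (0 points).
  x = 10: rhs = 7, matching y values: none (0 points).
  x = 11: rhs = 1, matching y values: 1, 12 (2 points).
  x = 12: rhs = 9, matching y values: 3, 10 (2 points).
Total affine count: 11.
Full point count |E(F_13)| = 11 + 1 = 12.
Hasse bound: |12 − (13+1)| = |-2| = 2 ≤ 2√13 ≈ 7.2111 ✓.


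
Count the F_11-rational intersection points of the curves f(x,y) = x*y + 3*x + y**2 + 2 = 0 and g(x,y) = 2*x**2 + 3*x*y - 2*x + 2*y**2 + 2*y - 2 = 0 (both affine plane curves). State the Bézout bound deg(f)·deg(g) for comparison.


Common zeros: {(0, 3), (7, 7)}; count = 2; Bézout bound = 4.

deg(f) = 2, deg(g) = 2, so Bézout bound = 4.
Scan x ∈ F_11. For each x, list the y ∈ F_11 with f(x, y) ≡ 0 and those with g(x, y) ≡ 0 (mod 11); the common zeros in that column are the intersection.
  x = 0: f ≡ 0 at y ∈ {3, 8}; g ≡ 0 at y ∈ {3, 7}; common: {3}.
  x = 1: f ≡ 0 at y ∈ {2, 8}; g ≡ 0 at y ∈ ∅; common: ∅.
  x = 2: f ≡ 0 at y ∈ {1, 8}; g ≡ 0 at y ∈ {3, 4}; common: ∅.
  x = 3: f ≡ 0 at y ∈ {0, 8}; g ≡ 0 at y ∈ ∅; common: ∅.
  x = 4: f ≡ 0 at y ∈ {8, 10}; g ≡ 0 at y ∈ {0, 4}; common: ∅.
  x = 5: f ≡ 0 at y ∈ {8, 9}; g ≡ 0 at y ∈ ∅; common: ∅.
  x = 6: f ≡ 0 at y ∈ {8}; g ≡ 0 at y ∈ ∅; common: ∅.
  x = 7: f ≡ 0 at y ∈ {7, 8}; g ≡ 0 at y ∈ {7, 9}; common: {7}.
  x = 8: f ≡ 0 at y ∈ {6, 8}; g ≡ 0 at y ∈ {0, 9}; common: ∅.
  x = 9: f ≡ 0 at y ∈ {5, 8}; g ≡ 0 at y ∈ ∅; common: ∅.
  x = 10: f ≡ 0 at y ∈ {4, 8}; g ≡ 0 at y ∈ ∅; common: ∅.
Collecting: common zeros = {(0, 3), (7, 7)}, so the count is 2.
Comparison with the Bézout bound: 2 ≤ 4 = deg(f)·deg(g), as expected for curves with no common component (the affine F_11-count falls short of the bound because intersections may lie at infinity, over extension fields, or carry multiplicity).


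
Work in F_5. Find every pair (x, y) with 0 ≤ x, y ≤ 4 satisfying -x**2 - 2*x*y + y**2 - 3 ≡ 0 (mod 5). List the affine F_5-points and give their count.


Affine F_5-points: {(1, 1), (2, 1), (2, 3), (3, 2), (3, 4), (4, 4)}; count = 6.

For each of the 25 pairs (x, y) ∈ F_5², evaluate f(x, y) mod 5. Record the zeros.
  x = 0: [0↦2, 1↦3, 2↦1, 3↦1, 4↦3]  zeros at y ∈ ∅
  x = 1: [0↦1, 1↦0, 2↦1, 3↦4, 4↦4]  zeros at y ∈ {1}
  x = 2: [0↦3, 1↦0, 2↦4, 3↦0, 4↦3]  zeros at y ∈ {1, 3}
  x = 3: [0↦3, 1↦3, 2↦0, 3↦4, 4↦0]  zeros at y ∈ {2, 4}
  x = 4: [0↦1, 1↦4, 2↦4, 3↦1, 4↦0]  zeros at y ∈ {4}
Collecting zeros: affine points = {(1, 1), (2, 1), (2, 3), (3, 2), (3, 4), (4, 4)}.
Total count |C(F_5)_aff| = 6.


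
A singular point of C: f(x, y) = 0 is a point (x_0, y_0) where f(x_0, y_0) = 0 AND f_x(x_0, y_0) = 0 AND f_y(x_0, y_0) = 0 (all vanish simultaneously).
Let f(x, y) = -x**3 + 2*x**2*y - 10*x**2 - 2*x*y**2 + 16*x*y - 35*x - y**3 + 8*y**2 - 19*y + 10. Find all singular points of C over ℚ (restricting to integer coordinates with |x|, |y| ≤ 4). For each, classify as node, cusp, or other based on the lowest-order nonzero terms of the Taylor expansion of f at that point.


Singular points: {(-1, 3)}; classification: node.

Compute partial derivatives:
  f_x = -3*x**2 + 4*x*y - 20*x - 2*y**2 + 16*y - 35.
  f_y = 2*x**2 - 4*x*y + 16*x - 3*y**2 + 16*y - 19.
Scan x_0 ∈ {−4, ..., 4}. For each x_0, f_y(x_0, y) is a polynomial in y; find its integer roots y ∈ {−4, ..., 4}, then test f_x and f at those candidates.
  x = -4: f_y(-4, y) = -3*y**2 + 32*y - 51; no integer root y with |y| ≤ 4.
  x = -3: f_y(-3, y) = -3*y**2 + 28*y - 49; no integer root y with |y| ≤ 4.
  x = -2: f_y(-2, y) = -3*y**2 + 24*y - 43; no integer root y with |y| ≤ 4.
  x = -1: f_y(-1, y) = -3*y**2 + 20*y - 33; vanishes at y ∈ {3}. (-1, 3): f_x = 0, f = 0 — SINGULAR.
  x = 0: f_y(0, y) = -3*y**2 + 16*y - 19; no integer root y with |y| ≤ 4.
  x = 1: f_y(1, y) = -3*y**2 + 12*y - 1; no integer root y with |y| ≤ 4.
  x = 2: f_y(2, y) = -3*y**2 + 8*y + 21; no integer root y with |y| ≤ 4.
  x = 3: f_y(3, y) = -3*y**2 + 4*y + 47; no integer root y with |y| ≤ 4.
  x = 4: f_y(4, y) = 77 - 3*y**2; no integer root y with |y| ≤ 4.
Only singular point on the grid: (-1, 3).
Classify: substitute x = -1 + u, y = 3 + v and expand: f = -u**3 + 2*u**2*v - u**2 - 2*u*v**2 - v**3 + v**2.
No constant or linear terms (consistent with a singular point). Quadratic part: -u**2 + v**2. Cubic part: -u**3 + 2*u**2*v - 2*u*v**2 - v**3.
The quadratic part v**2 - u**2 = (v − u)(v + u) splits into two distinct linear factors, so there are two distinct tangent lines y − 3 = ±(x − -1) — this is a node (ordinary double point).
Classification: node.


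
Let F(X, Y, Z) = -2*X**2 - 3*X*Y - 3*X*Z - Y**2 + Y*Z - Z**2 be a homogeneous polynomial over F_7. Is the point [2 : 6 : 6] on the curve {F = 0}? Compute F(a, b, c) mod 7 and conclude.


F(2,6,6) ≡ 3 (mod 7); P is NOT on the curve.

Evaluate F(2, 6, 6) term-by-term (mod 7).
  -2*X**2 ↦ -2·4·1·1 = -8
  -3*X*Y ↦ -3·2·6·1 = -36
  -3*X*Z ↦ -3·2·1·6 = -36
  -Y**2 ↦ -1·1·36·1 = -36
  Y*Z ↦ 1·1·6·6 = 36
  -Z**2 ↦ -1·1·1·36 = -36
Sum: F(2, 6, 6) = (-8) + (-36) + (-36) + (-36) + (36) + (-36) = -116.
Reducing mod 7: -116 ≡ 3 (mod 7).
Since F(a, b, c) ≡ 3 ≠ 0 (mod 7), P does NOT lie on the curve.


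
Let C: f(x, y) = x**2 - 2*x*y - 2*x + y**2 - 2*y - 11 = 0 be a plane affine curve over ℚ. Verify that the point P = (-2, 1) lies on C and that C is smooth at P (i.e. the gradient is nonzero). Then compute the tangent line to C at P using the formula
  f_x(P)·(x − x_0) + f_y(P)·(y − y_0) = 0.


Tangent line at P: -8*x + 4*y - 20 = 0.

Step 1: f(-2, 1) = 0, so P lies on C.
Step 2: partial derivatives
  f_x(x, y) = 2*x - 2*y - 2, f_y(x, y) = -2*x + 2*y - 2.
  f_x(P) = -8, f_y(P) = 4 (gradient nonzero, so P is smooth).
Step 3: tangent line at P: -8·(x − -2) + 4·(y − 1) = 0.
Expanding: -8*x + 4*y - 20 = 0.


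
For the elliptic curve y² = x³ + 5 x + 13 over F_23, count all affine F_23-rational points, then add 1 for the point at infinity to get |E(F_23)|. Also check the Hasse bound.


Affine points = {(0, 6), (0, 17), (2, 10), (2, 13), (3, 3), (3, 20), (5, 5), (5, 18), (6, 11), (6, 12), (7, 0), (8, 6), (8, 17), (15, 6), (15, 17), (16, 7), (16, 16), (18, 1), (18, 22), (21, 8), (21, 15)}; affine count = 21; |E(F_23)| = 22.

Discriminant check: Δ ∝ 4a³ + 27b² = 4·5³ + 27·13² = 4·125 + 27·169 ≡ 3 (mod 23). Nonzero ⇒ E is nonsingular.
For each x ∈ F_23, compute rhs = x³ + 5·x + 13 mod 23, then count y ∈ F_23 with y² ≡ rhs.
  x = 0: rhs = 13, matching y values: 6, 17 (2 points).
  x = 1: rhs = 19, matching y values: none (0 points).
  x = 2: rhs = 8, matching y values: 10, 13 (2 points).
  x = 3: rhs = 9, matching y values: 3, 20 (2 points).
  x = 4: rhs = 5, matching y values: none (0 points).
  x = 5: rhs = 2, matching y values: 5, 18 (2 points).
  x = 6: rhs = 6, matching y values: 11, 12 (2 points).
  x = 7: rhs = 0, matching y values: 0 (1 points).
  x = 8: rhs = 13, matching y values: 6, 17 (2 points).
  x = 9: rhs = 5, matching y values: none (0 points).
  x = 10: rhs = 5, matching y values: none (0 points).
  x = 11: rhs = 19, matching y values: none (0 points).
  x = 12: rhs = 7, matching y values: none (0 points).
  x = 13: rhs = 21, matching y values: none (0 points).
  x = 14: rhs = 21, matching y values: none (0 points).
  x = 15: rhs = 13, matching y values: 6, 17 (2 points).
  x = 16: rhs = 3, matching y values: 7, 16 (2 points).
  x = 17: rhs = 20, matching y values: none (0 points).
  x = 18: rhs = 1, matching y values: 1, 22 (2 points).
  x = 19: rhs = 21, matching y values: none (0 points).
  x = 20: rhs = 17, matching y values: none (0 points).
  x = 21: rhs = 18, matching y values: 8, 15 (2 points).
  x = 22: rhs = 7, matching y values: none (0 points).
Total affine count: 21.
Full point count |E(F_23)| = 21 + 1 = 22.
Hasse bound: |22 − (23+1)| = |-2| = 2 ≤ 2√23 ≈ 9.5917 ✓.


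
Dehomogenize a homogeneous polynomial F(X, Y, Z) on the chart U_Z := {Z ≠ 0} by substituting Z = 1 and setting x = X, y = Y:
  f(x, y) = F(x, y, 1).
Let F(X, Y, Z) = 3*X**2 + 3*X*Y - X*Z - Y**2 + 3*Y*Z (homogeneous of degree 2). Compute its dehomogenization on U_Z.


f(x, y) = 3*x**2 + 3*x*y - x - y**2 + 3*y

On U_Z we set Z = 1. Each monomial c·X^i·Y^j·Z^k in F becomes c·x^i·y^j·1^k = c·x^i·y^j.
Substituting Z = 1: F(X, Y, 1) = 3*x**2 + 3*x*y - x - y**2 + 3*y.
Note: deg(f) ≤ deg(F) = 2; strict inequality happens when F is divisible by Z (lost terms).


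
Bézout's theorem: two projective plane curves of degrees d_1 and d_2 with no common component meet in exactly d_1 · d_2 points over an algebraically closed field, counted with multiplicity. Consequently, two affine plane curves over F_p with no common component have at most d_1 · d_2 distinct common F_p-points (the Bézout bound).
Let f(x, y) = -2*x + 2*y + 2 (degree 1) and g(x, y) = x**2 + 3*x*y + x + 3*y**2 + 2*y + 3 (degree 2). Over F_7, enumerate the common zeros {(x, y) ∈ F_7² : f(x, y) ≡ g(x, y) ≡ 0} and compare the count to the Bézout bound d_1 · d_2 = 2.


Common zeros: {(3, 2)}; count = 1; Bézout bound = 2.

deg(f) = 1, deg(g) = 2, so Bézout bound = 2.
Scan x ∈ F_7. For each x, list the y ∈ F_7 with f(x, y) ≡ 0 and those with g(x, y) ≡ 0 (mod 7); the common zeros in that column are the intersection.
  x = 0: f ≡ 0 at y ∈ {6}; g ≡ 0 at y ∈ ∅; common: ∅.
  x = 1: f ≡ 0 at y ∈ {0}; g ≡ 0 at y ∈ {5}; common: ∅.
  x = 2: f ≡ 0 at y ∈ {1}; g ≡ 0 at y ∈ ∅; common: ∅.
  x = 3: f ≡ 0 at y ∈ {2}; g ≡ 0 at y ∈ {2, 6}; common: {2}.
  x = 4: f ≡ 0 at y ∈ {3}; g ≡ 0 at y ∈ {2, 5}; common: ∅.
  x = 5: f ≡ 0 at y ∈ {4}; g ≡ 0 at y ∈ ∅; common: ∅.
  x = 6: f ≡ 0 at y ∈ {5}; g ≡ 0 at y ∈ {6}; common: ∅.
Collecting: common zeros = {(3, 2)}, so the count is 1.
Comparison with the Bézout bound: 1 ≤ 2 = deg(f)·deg(g), as expected for curves with no common component (the affine F_7-count falls short of the bound because intersections may lie at infinity, over extension fields, or carry multiplicity).


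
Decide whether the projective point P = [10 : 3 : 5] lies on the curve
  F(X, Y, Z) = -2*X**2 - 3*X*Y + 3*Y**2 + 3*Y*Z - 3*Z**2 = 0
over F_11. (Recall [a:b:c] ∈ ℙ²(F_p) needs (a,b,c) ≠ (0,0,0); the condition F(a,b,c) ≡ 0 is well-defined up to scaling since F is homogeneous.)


F(10,3,5) ≡ 4 (mod 11); P is NOT on the curve.

Evaluate F(10, 3, 5) term-by-term (mod 11).
  -2*X**2 ↦ -2·100·1·1 = -200
  -3*X*Y ↦ -3·10·3·1 = -90
  3*Y**2 ↦ 3·1·9·1 = 27
  3*Y*Z ↦ 3·1·3·5 = 45
  -3*Z**2 ↦ -3·1·1·25 = -75
Sum: F(10, 3, 5) = (-200) + (-90) + (27) + (45) + (-75) = -293.
Reducing mod 11: -293 ≡ 4 (mod 11).
Since F(a, b, c) ≡ 4 ≠ 0 (mod 11), P does NOT lie on the curve.


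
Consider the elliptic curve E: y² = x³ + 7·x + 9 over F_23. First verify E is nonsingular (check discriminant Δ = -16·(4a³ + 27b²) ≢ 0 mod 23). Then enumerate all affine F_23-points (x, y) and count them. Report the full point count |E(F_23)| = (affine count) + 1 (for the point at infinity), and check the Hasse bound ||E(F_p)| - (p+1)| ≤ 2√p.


Affine points = {(0, 3), (0, 20), (2, 10), (2, 13), (4, 3), (4, 20), (5, 10), (5, 13), (8, 5), (8, 18), (12, 2), (12, 21), (15, 4), (15, 19), (16, 10), (16, 13), (17, 2), (17, 21), (19, 3), (19, 20), (22, 1), (22, 22)}; affine count = 22; |E(F_23)| = 23.

Discriminant check: Δ ∝ 4a³ + 27b² = 4·7³ + 27·9² = 4·343 + 27·81 ≡ 17 (mod 23). Nonzero ⇒ E is nonsingular.
For each x ∈ F_23, compute rhs = x³ + 7·x + 9 mod 23, then count y ∈ F_23 with y² ≡ rhs.
  x = 0: rhs = 9, matching y values: 3, 20 (2 points).
  x = 1: rhs = 17, matching y values: none (0 points).
  x = 2: rhs = 8, matching y values: 10, 13 (2 points).
  x = 3: rhs = 11, matching y values: none (0 points).
  x = 4: rhs = 9, matching y values: 3, 20 (2 points).
  x = 5: rhs = 8, matching y values: 10, 13 (2 points).
  x = 6: rhs = 14, matching y values: none (0 points).
  x = 7: rhs = 10, matching y values: none (0 points).
  x = 8: rhs = 2, matching y values: 5, 18 (2 points).
  x = 9: rhs = 19, matching y values: none (0 points).
  x = 10: rhs = 21, matching y values: none (0 points).
  x = 11: rhs = 14, matching y values: none (0 points).
  x = 12: rhs = 4, matching y values: 2, 21 (2 points).
  x = 13: rhs = 20, matching y values: none (0 points).
  x = 14: rhs = 22, matching y values: none (0 points).
  x = 15: rhs = 16, matching y values: 4, 19 (2 points).
  x = 16: rhs = 8, matching y values: 10, 13 (2 points).
  x = 17: rhs = 4, matching y values: 2, 21 (2 points).
  x = 18: rhs = 10, matching y values: none (0 points).
  x = 19: rhs = 9, matching y values: 3, 20 (2 points).
  x = 20: rhs = 7, matching y values: none (0 points).
  x = 21: rhs = 10, matching y values: none (0 points).
  x = 22: rhs = 1, matching y values: 1, 22 (2 points).
Total affine count: 22.
Full point count |E(F_23)| = 22 + 1 = 23.
Hasse bound: |23 − (23+1)| = |-1| = 1 ≤ 2√23 ≈ 9.5917 ✓.


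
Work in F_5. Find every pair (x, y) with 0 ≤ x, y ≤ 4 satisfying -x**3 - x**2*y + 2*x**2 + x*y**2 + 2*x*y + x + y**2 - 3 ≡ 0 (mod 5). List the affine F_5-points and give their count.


Affine F_5-points: {(1, 3), (1, 4), (4, 3)}; count = 3.

For each of the 25 pairs (x, y) ∈ F_5², evaluate f(x, y) mod 5. Record the zeros.
  x = 0: [0↦2, 1↦3, 2↦1, 3↦1, 4↦3]  zeros at y ∈ ∅
  x = 1: [0↦4, 1↦2, 2↦4, 3↦0, 4↦0]  zeros at y ∈ {3, 4}
  x = 2: [0↦4, 1↦2, 2↦1, 3↦1, 4↦2]  zeros at y ∈ ∅
  x = 3: [0↦1, 1↦2, 2↦1, 3↦3, 4↦3]  zeros at y ∈ ∅
  x = 4: [0↦4, 1↦1, 2↦3, 3↦0, 4↦2]  zeros at y ∈ {3}
Collecting zeros: affine points = {(1, 3), (1, 4), (4, 3)}.
Total count |C(F_5)_aff| = 3.


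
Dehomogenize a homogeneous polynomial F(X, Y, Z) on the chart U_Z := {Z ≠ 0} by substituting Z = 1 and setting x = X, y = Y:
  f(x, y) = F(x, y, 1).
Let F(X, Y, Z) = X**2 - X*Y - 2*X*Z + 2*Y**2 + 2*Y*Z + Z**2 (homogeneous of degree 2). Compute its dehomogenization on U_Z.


f(x, y) = x**2 - x*y - 2*x + 2*y**2 + 2*y + 1

On U_Z we set Z = 1. Each monomial c·X^i·Y^j·Z^k in F becomes c·x^i·y^j·1^k = c·x^i·y^j.
Substituting Z = 1: F(X, Y, 1) = x**2 - x*y - 2*x + 2*y**2 + 2*y + 1.
Note: deg(f) ≤ deg(F) = 2; strict inequality happens when F is divisible by Z (lost terms).


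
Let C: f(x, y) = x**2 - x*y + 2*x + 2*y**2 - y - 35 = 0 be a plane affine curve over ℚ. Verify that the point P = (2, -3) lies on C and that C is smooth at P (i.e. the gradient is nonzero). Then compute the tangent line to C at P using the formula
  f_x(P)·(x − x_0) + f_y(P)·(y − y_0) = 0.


Tangent line at P: 9*x - 15*y - 63 = 0.

Step 1: f(2, -3) = 0, so P lies on C.
Step 2: partial derivatives
  f_x(x, y) = 2*x - y + 2, f_y(x, y) = -x + 4*y - 1.
  f_x(P) = 9, f_y(P) = -15 (gradient nonzero, so P is smooth).
Step 3: tangent line at P: 9·(x − 2) + -15·(y − -3) = 0.
Expanding: 9*x - 15*y - 63 = 0.


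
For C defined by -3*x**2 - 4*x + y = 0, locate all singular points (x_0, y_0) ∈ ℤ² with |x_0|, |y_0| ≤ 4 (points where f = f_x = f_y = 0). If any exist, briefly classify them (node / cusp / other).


No singular points in the scanned grid; C is smooth there.

Compute partial derivatives:
  f_x = -6*x - 4.
  f_y = 1.
f_y = 1 is a nonzero constant, so f_y never vanishes: no point (x, y) can satisfy f = f_x = f_y = 0. In particular no (x, y) ∈ {−4, ..., 4}² is singular; the curve is smooth.


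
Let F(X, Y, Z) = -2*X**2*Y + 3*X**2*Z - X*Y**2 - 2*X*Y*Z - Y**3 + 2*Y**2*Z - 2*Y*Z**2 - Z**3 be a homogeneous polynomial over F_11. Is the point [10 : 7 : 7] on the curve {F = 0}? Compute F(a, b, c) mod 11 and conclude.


F(10,7,7) ≡ 7 (mod 11); P is NOT on the curve.

Evaluate F(10, 7, 7) term-by-term (mod 11).
  -2*X**2*Y ↦ -2·100·7·1 = -1400
  3*X**2*Z ↦ 3·100·1·7 = 2100
  -X*Y**2 ↦ -1·10·49·1 = -490
  -2*X*Y*Z ↦ -2·10·7·7 = -980
  -Y**3 ↦ -1·1·343·1 = -343
  2*Y**2*Z ↦ 2·1·49·7 = 686
  -2*Y*Z**2 ↦ -2·1·7·49 = -686
  -Z**3 ↦ -1·1·1·343 = -343
Sum: F(10, 7, 7) = (-1400) + (2100) + (-490) + (-980) + (-343) + (686) + (-686) + (-343) = -1456.
Reducing mod 11: -1456 ≡ 7 (mod 11).
Since F(a, b, c) ≡ 7 ≠ 0 (mod 11), P does NOT lie on the curve.


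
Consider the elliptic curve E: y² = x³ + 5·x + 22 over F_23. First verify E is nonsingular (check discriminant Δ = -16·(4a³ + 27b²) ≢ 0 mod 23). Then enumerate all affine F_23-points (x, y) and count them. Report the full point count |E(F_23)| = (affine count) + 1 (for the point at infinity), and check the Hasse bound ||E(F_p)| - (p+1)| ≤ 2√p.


Affine points = {(3, 8), (3, 15), (7, 3), (7, 20), (12, 4), (12, 19), (16, 9), (16, 14), (17, 11), (17, 12), (20, 7), (20, 16), (21, 2), (21, 21), (22, 4), (22, 19)}; affine count = 16; |E(F_23)| = 17.

Discriminant check: Δ ∝ 4a³ + 27b² = 4·5³ + 27·22² = 4·125 + 27·484 ≡ 21 (mod 23). Nonzero ⇒ E is nonsingular.
For each x ∈ F_23, compute rhs = x³ + 5·x + 22 mod 23, then count y ∈ F_23 with y² ≡ rhs.
  x = 0: rhs = 22, matching y values: none (0 points).
  x = 1: rhs = 5, matching y values: none (0 points).
  x = 2: rhs = 17, matching y values: none (0 points).
  x = 3: rhs = 18, matching y values: 8, 15 (2 points).
  x = 4: rhs = 14, matching y values: none (0 points).
  x = 5: rhs = 11, matching y values: none (0 points).
  x = 6: rhs = 15, matching y values: none (0 points).
  x = 7: rhs = 9, matching y values: 3, 20 (2 points).
  x = 8: rhs = 22, matching y values: none (0 points).
  x = 9: rhs = 14, matching y values: none (0 points).
  x = 10: rhs = 14, matching y values: none (0 points).
  x = 11: rhs = 5, matching y values: none (0 points).
  x = 12: rhs = 16, matching y values: 4, 19 (2 points).
  x = 13: rhs = 7, matching y values: none (0 points).
  x = 14: rhs = 7, matching y values: none (0 points).
  x = 15: rhs = 22, matching y values: none (0 points).
  x = 16: rhs = 12, matching y values: 9, 14 (2 points).
  x = 17: rhs = 6, matching y values: 11, 12 (2 points).
  x = 18: rhs = 10, matching y values: none (0 points).
  x = 19: rhs = 7, matching y values: none (0 points).
  x = 20: rhs = 3, matching y values: 7, 16 (2 points).
  x = 21: rhs = 4, matching y values: 2, 21 (2 points).
  x = 22: rhs = 16, matching y values: 4, 19 (2 points).
Total affine count: 16.
Full point count |E(F_23)| = 16 + 1 = 17.
Hasse bound: |17 − (23+1)| = |-7| = 7 ≤ 2√23 ≈ 9.5917 ✓.


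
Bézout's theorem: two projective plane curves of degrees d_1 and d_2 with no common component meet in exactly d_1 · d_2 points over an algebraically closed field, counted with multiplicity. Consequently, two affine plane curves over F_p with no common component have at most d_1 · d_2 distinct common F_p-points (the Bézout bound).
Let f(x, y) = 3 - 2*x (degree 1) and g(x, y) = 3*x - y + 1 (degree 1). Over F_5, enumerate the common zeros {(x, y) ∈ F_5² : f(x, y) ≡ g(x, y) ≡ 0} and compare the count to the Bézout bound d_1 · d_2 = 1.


Common zeros: {(4, 3)}; count = 1; Bézout bound = 1.

deg(f) = 1, deg(g) = 1, so Bézout bound = 1.
Scan x ∈ F_5. For each x, list the y ∈ F_5 with f(x, y) ≡ 0 and those with g(x, y) ≡ 0 (mod 5); the common zeros in that column are the intersection.
  x = 0: f ≡ 0 at y ∈ ∅; g ≡ 0 at y ∈ {1}; common: ∅.
  x = 1: f ≡ 0 at y ∈ ∅; g ≡ 0 at y ∈ {4}; common: ∅.
  x = 2: f ≡ 0 at y ∈ ∅; g ≡ 0 at y ∈ {2}; common: ∅.
  x = 3: f ≡ 0 at y ∈ ∅; g ≡ 0 at y ∈ {0}; common: ∅.
  x = 4: f ≡ 0 at y ∈ {0, 1, 2, 3, 4}; g ≡ 0 at y ∈ {3}; common: {3}.
Collecting: common zeros = {(4, 3)}, so the count is 1.
Comparison with the Bézout bound: 1 ≤ 1 = deg(f)·deg(g), as expected for curves with no common component (the bound is attained).


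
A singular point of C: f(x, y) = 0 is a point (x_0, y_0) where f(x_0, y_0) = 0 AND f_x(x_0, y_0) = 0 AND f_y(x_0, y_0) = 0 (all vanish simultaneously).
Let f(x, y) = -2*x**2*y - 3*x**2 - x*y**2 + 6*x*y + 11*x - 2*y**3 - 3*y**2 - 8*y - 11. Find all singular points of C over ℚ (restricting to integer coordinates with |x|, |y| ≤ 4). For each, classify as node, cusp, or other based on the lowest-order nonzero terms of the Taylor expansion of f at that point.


Singular points: {(2, -1)}; classification: node.

Compute partial derivatives:
  f_x = -4*x*y - 6*x - y**2 + 6*y + 11.
  f_y = -2*x**2 - 2*x*y + 6*x - 6*y**2 - 6*y - 8.
Scan x_0 ∈ {−4, ..., 4}. For each x_0, f_y(x_0, y) is a polynomial in y; find its integer roots y ∈ {−4, ..., 4}, then test f_x and f at those candidates.
  x = -4: f_y(-4, y) = -6*y**2 + 2*y - 64; no integer root y with |y| ≤ 4.
  x = -3: f_y(-3, y) = -6*y**2 - 44; no integer root y with |y| ≤ 4.
  x = -2: f_y(-2, y) = -6*y**2 - 2*y - 28; no integer root y with |y| ≤ 4.
  x = -1: f_y(-1, y) = -6*y**2 - 4*y - 16; no integer root y with |y| ≤ 4.
  x = 0: f_y(0, y) = -6*y**2 - 6*y - 8; no integer root y with |y| ≤ 4.
  x = 1: f_y(1, y) = -6*y**2 - 8*y - 4; no integer root y with |y| ≤ 4.
  x = 2: f_y(2, y) = -6*y**2 - 10*y - 4; vanishes at y ∈ {-1}. (2, -1): f_x = 0, f = 0 — SINGULAR.
  x = 3: f_y(3, y) = -6*y**2 - 12*y - 8; no integer root y with |y| ≤ 4.
  x = 4: f_y(4, y) = -6*y**2 - 14*y - 16; no integer root y with |y| ≤ 4.
Only singular point on the grid: (2, -1).
Classify: substitute x = 2 + u, y = -1 + v and expand: f = -2*u**2*v - u**2 - u*v**2 - 2*v**3 + v**2.
No constant or linear terms (consistent with a singular point). Quadratic part: -u**2 + v**2. Cubic part: -2*u**2*v - u*v**2 - 2*v**3.
The quadratic part v**2 - u**2 = (v − u)(v + u) splits into two distinct linear factors, so there are two distinct tangent lines y − -1 = ±(x − 2) — this is a node (ordinary double point).
Classification: node.


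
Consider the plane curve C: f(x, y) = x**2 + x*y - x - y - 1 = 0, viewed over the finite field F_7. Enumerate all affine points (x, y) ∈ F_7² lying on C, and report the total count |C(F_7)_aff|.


Affine F_7-points: {(0, 6), (2, 6), (3, 1), (4, 1), (5, 4), (6, 4)}; count = 6.

For each of the 49 pairs (x, y) ∈ F_7², evaluate f(x, y) mod 7. Record the zeros.
  x = 0: [0↦6, 1↦5, 2↦4, 3↦3, 4↦2, 5↦1, 6↦0]  zeros at y ∈ {6}
  x = 1: [0↦6, 1↦6, 2↦6, 3↦6, 4↦6, 5↦6, 6↦6]  zeros at y ∈ ∅
  x = 2: [0↦1, 1↦2, 2↦3, 3↦4, 4↦5, 5↦6, 6↦0]  zeros at y ∈ {6}
  x = 3: [0↦5, 1↦0, 2↦2, 3↦4, 4↦6, 5↦1, 6↦3]  zeros at y ∈ {1}
  x = 4: [0↦4, 1↦0, 2↦3, 3↦6, 4↦2, 5↦5, 6↦1]  zeros at y ∈ {1}
  x = 5: [0↦5, 1↦2, 2↦6, 3↦3, 4↦0, 5↦4, 6↦1]  zeros at y ∈ {4}
  x = 6: [0↦1, 1↦6, 2↦4, 3↦2, 4↦0, 5↦5, 6↦3]  zeros at y ∈ {4}
Collecting zeros: affine points = {(0, 6), (2, 6), (3, 1), (4, 1), (5, 4), (6, 4)}.
Total count |C(F_7)_aff| = 6.


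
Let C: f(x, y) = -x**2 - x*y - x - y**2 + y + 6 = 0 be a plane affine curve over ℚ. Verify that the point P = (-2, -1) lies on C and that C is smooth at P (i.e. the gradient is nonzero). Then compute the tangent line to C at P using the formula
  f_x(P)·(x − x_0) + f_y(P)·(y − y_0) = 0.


Tangent line at P: 4*x + 5*y + 13 = 0.

Step 1: f(-2, -1) = 0, so P lies on C.
Step 2: partial derivatives
  f_x(x, y) = -2*x - y - 1, f_y(x, y) = -x - 2*y + 1.
  f_x(P) = 4, f_y(P) = 5 (gradient nonzero, so P is smooth).
Step 3: tangent line at P: 4·(x − -2) + 5·(y − -1) = 0.
Expanding: 4*x + 5*y + 13 = 0.


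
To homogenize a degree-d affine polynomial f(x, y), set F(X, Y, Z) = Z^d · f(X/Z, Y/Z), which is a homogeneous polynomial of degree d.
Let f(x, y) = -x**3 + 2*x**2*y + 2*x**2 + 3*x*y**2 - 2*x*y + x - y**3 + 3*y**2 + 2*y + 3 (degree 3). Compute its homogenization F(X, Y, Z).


F(X, Y, Z) = -X**3 + 2*X**2*Y + 2*X**2*Z + 3*X*Y**2 - 2*X*Y*Z + X*Z**2 - Y**3 + 3*Y**2*Z + 2*Y*Z**2 + 3*Z**3

deg(f) = 3.
Substitute x = X/Z, y = Y/Z into f, then multiply by Z^3.
  monomial -1·x^3·y^0 ↦ -1·X^3·Y^0·Z^0.
  monomial 2·x^2·y^1 ↦ 2·X^2·Y^1·Z^0.
  monomial 2·x^2·y^0 ↦ 2·X^2·Y^0·Z^1.
  monomial 3·x^1·y^2 ↦ 3·X^1·Y^2·Z^0.
  monomial -2·x^1·y^1 ↦ -2·X^1·Y^1·Z^1.
  monomial 1·x^1·y^0 ↦ 1·X^1·Y^0·Z^2.
  monomial -1·x^0·y^3 ↦ -1·X^0·Y^3·Z^0.
  monomial 3·x^0·y^2 ↦ 3·X^0·Y^2·Z^1.
  monomial 2·x^0·y^1 ↦ 2·X^0·Y^1·Z^2.
  monomial 3·x^0·y^0 ↦ 3·X^0·Y^0·Z^3.
Collecting: F(X, Y, Z) = -X**3 + 2*X**2*Y + 2*X**2*Z + 3*X*Y**2 - 2*X*Y*Z + X*Z**2 - Y**3 + 3*Y**2*Z + 2*Y*Z**2 + 3*Z**3.


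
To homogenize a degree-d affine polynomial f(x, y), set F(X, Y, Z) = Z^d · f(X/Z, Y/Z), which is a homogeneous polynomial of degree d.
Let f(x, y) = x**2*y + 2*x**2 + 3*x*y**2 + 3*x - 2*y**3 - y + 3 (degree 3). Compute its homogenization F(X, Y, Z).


F(X, Y, Z) = X**2*Y + 2*X**2*Z + 3*X*Y**2 + 3*X*Z**2 - 2*Y**3 - Y*Z**2 + 3*Z**3

deg(f) = 3.
Substitute x = X/Z, y = Y/Z into f, then multiply by Z^3.
  monomial 1·x^2·y^1 ↦ 1·X^2·Y^1·Z^0.
  monomial 2·x^2·y^0 ↦ 2·X^2·Y^0·Z^1.
  monomial 3·x^1·y^2 ↦ 3·X^1·Y^2·Z^0.
  monomial 3·x^1·y^0 ↦ 3·X^1·Y^0·Z^2.
  monomial -2·x^0·y^3 ↦ -2·X^0·Y^3·Z^0.
  monomial -1·x^0·y^1 ↦ -1·X^0·Y^1·Z^2.
  monomial 3·x^0·y^0 ↦ 3·X^0·Y^0·Z^3.
Collecting: F(X, Y, Z) = X**2*Y + 2*X**2*Z + 3*X*Y**2 + 3*X*Z**2 - 2*Y**3 - Y*Z**2 + 3*Z**3.


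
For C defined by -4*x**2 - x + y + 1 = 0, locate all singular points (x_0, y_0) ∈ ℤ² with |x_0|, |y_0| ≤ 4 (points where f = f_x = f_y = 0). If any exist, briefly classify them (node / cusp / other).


No singular points in the scanned grid; C is smooth there.

Compute partial derivatives:
  f_x = -8*x - 1.
  f_y = 1.
f_y = 1 is a nonzero constant, so f_y never vanishes: no point (x, y) can satisfy f = f_x = f_y = 0. In particular no (x, y) ∈ {−4, ..., 4}² is singular; the curve is smooth.


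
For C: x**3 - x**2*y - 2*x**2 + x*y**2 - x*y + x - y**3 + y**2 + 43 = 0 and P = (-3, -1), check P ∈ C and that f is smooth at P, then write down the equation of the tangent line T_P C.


Tangent line at P: 36*x - 5*y + 103 = 0.

Step 1: f(-3, -1) = 0, so P lies on C.
Step 2: partial derivatives
  f_x(x, y) = 3*x**2 - 2*x*y - 4*x + y**2 - y + 1, f_y(x, y) = -x**2 + 2*x*y - x - 3*y**2 + 2*y.
  f_x(P) = 36, f_y(P) = -5 (gradient nonzero, so P is smooth).
Step 3: tangent line at P: 36·(x − -3) + -5·(y − -1) = 0.
Expanding: 36*x - 5*y + 103 = 0.


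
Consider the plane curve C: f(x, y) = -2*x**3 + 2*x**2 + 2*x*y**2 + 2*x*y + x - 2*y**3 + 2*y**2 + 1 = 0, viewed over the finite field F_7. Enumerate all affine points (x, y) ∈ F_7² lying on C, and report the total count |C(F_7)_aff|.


Affine F_7-points: {(0, 2), (0, 3), (2, 3), (2, 4), (3, 6), (4, 0), (6, 1), (6, 3)}; count = 8.

For each of the 49 pairs (x, y) ∈ F_7², evaluate f(x, y) mod 7. Record the zeros.
  x = 0: [0↦1, 1↦1, 2↦0, 3↦0, 4↦3, 5↦4, 6↦5]  zeros at y ∈ {2, 3}
  x = 1: [0↦2, 1↦6, 2↦6, 3↦4, 4↦2, 5↦2, 6↦6]  zeros at y ∈ ∅
  x = 2: [0↦2, 1↦3, 2↦4, 3↦0, 4↦0, 5↦6, 6↦6]  zeros at y ∈ {3, 4}
  x = 3: [0↦3, 1↦1, 2↦3, 3↦4, 4↦6, 5↦4, 6↦0]  zeros at y ∈ {6}
  x = 4: [0↦0, 1↦2, 2↦5, 3↦4, 4↦1, 5↦5, 6↦4]  zeros at y ∈ {0}
  x = 5: [0↦2, 1↦1, 2↦5, 3↦2, 4↦1, 5↦4, 6↦6]  zeros at y ∈ ∅
  x = 6: [0↦4, 1↦0, 2↦5, 3↦0, 4↦1, 5↦3, 6↦1]  zeros at y ∈ {1, 3}
Collecting zeros: affine points = {(0, 2), (0, 3), (2, 3), (2, 4), (3, 6), (4, 0), (6, 1), (6, 3)}.
Total count |C(F_7)_aff| = 8.


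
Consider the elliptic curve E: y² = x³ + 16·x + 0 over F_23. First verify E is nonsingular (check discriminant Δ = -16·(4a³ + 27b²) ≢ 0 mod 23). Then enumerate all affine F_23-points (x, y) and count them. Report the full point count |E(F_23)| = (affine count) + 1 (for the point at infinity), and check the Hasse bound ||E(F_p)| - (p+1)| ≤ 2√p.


Affine points = {(0, 0), (3, 11), (3, 12), (4, 6), (4, 17), (6, 6), (6, 17), (7, 8), (7, 15), (11, 9), (11, 14), (13, 6), (13, 17), (14, 1), (14, 22), (15, 2), (15, 21), (18, 5), (18, 18), (21, 11), (21, 12), (22, 11), (22, 12)}; affine count = 23; |E(F_23)| = 24.

Discriminant check: Δ ∝ 4a³ + 27b² = 4·16³ + 27·0² = 4·4096 + 27·0 ≡ 8 (mod 23). Nonzero ⇒ E is nonsingular.
For each x ∈ F_23, compute rhs = x³ + 16·x + 0 mod 23, then count y ∈ F_23 with y² ≡ rhs.
  x = 0: rhs = 0, matching y values: 0 (1 points).
  x = 1: rhs = 17, matching y values: none (0 points).
  x = 2: rhs = 17, matching y values: none (0 points).
  x = 3: rhs = 6, matching y values: 11, 12 (2 points).
  x = 4: rhs = 13, matching y values: 6, 17 (2 points).
  x = 5: rhs = 21, matching y values: none (0 points).
  x = 6: rhs = 13, matching y values: 6, 17 (2 points).
  x = 7: rhs = 18, matching y values: 8, 15 (2 points).
  x = 8: rhs = 19, matching y values: none (0 points).
  x = 9: rhs = 22, matching y values: none (0 points).
  x = 10: rhs = 10, matching y values: none (0 points).
  x = 11: rhs = 12, matching y values: 9, 14 (2 points).
  x = 12: rhs = 11, matching y values: none (0 points).
  x = 13: rhs = 13, matching y values: 6, 17 (2 points).
  x = 14: rhs = 1, matching y values: 1, 22 (2 points).
  x = 15: rhs = 4, matching y values: 2, 21 (2 points).
  x = 16: rhs = 5, matching y values: none (0 points).
  x = 17: rhs = 10, matching y values: none (0 points).
  x = 18: rhs = 2, matching y values: 5, 18 (2 points).
  x = 19: rhs = 10, matching y values: none (0 points).
  x = 20: rhs = 17, matching y values: none (0 points).
  x = 21: rhs = 6, matching y values: 11, 12 (2 points).
  x = 22: rhs = 6, matching y values: 11, 12 (2 points).
Total affine count: 23.
Full point count |E(F_23)| = 23 + 1 = 24.
Hasse bound: |24 − (23+1)| = |0| = 0 ≤ 2√23 ≈ 9.5917 ✓.


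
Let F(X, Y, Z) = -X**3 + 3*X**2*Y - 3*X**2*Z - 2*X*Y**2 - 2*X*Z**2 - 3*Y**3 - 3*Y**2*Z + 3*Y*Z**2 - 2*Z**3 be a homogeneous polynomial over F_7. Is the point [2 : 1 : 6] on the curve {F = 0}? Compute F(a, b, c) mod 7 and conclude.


F(2,1,6) ≡ 6 (mod 7); P is NOT on the curve.

Evaluate F(2, 1, 6) term-by-term (mod 7).
  -X**3 ↦ -1·8·1·1 = -8
  3*X**2*Y ↦ 3·4·1·1 = 12
  -3*X**2*Z ↦ -3·4·1·6 = -72
  -2*X*Y**2 ↦ -2·2·1·1 = -4
  -2*X*Z**2 ↦ -2·2·1·36 = -144
  -3*Y**3 ↦ -3·1·1·1 = -3
  -3*Y**2*Z ↦ -3·1·1·6 = -18
  3*Y*Z**2 ↦ 3·1·1·36 = 108
  -2*Z**3 ↦ -2·1·1·216 = -432
Sum: F(2, 1, 6) = (-8) + (12) + (-72) + (-4) + (-144) + (-3) + (-18) + (108) + (-432) = -561.
Reducing mod 7: -561 ≡ 6 (mod 7).
Since F(a, b, c) ≡ 6 ≠ 0 (mod 7), P does NOT lie on the curve.
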